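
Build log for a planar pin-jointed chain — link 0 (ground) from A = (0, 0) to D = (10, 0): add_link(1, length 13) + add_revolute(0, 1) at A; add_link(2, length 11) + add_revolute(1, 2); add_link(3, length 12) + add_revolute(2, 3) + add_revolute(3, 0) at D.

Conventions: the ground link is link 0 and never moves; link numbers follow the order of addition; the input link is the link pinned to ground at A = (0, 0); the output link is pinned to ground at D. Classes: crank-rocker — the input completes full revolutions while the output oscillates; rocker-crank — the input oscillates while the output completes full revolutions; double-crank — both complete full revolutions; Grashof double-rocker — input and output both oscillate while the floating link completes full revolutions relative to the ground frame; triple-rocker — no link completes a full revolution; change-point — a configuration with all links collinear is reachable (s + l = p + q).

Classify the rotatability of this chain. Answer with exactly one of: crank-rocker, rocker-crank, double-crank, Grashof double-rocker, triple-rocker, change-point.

lengths: ground=10, input=13, coupler=11, output=12
sorted: s=10 (shortest), l=13 (longest), p+q=23
s + l = 23 vs p + q = 23
s + l = p + q → change-point (collinear configuration reachable)

change-point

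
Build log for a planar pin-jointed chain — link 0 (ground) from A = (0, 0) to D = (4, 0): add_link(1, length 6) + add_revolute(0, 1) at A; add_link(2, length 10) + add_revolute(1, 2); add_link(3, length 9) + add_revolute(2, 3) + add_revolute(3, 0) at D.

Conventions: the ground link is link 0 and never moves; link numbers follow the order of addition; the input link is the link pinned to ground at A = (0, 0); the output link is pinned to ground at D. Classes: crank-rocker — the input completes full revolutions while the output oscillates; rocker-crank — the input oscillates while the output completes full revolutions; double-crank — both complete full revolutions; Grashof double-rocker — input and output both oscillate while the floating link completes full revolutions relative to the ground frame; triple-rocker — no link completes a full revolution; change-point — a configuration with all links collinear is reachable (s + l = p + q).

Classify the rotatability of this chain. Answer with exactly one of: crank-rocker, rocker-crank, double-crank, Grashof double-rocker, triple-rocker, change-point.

lengths: ground=4, input=6, coupler=10, output=9
sorted: s=4 (shortest), l=10 (longest), p+q=15
s + l = 14 vs p + q = 15
s + l < p + q (Grashof) with shortest = ground link → double-crank

double-crank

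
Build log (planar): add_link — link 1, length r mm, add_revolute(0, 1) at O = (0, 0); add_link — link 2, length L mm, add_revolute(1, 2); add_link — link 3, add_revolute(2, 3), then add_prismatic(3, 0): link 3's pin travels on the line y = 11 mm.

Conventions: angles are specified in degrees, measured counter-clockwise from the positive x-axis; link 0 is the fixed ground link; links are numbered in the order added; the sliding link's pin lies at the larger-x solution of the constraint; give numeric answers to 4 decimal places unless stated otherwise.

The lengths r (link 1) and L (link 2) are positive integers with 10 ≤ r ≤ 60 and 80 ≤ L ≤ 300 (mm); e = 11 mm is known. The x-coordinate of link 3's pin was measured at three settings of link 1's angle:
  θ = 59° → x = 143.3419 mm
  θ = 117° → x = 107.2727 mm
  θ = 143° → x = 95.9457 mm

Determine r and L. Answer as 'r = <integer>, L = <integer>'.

constraint per measurement: (x − r cos θ)² + (r sin θ − e)² = L²
subtracting the θ₁ and θ₂ equations cancels the r² and L² terms:
r = (x₁² − x₂²) / (2[(x₁cos θ₁ + e sin θ₁) − (x₂cos θ₂ + e sin θ₂)]) = 37.0000 → r = 37
L² = (x₁ − r cos θ₁)² + (r sin θ₁ − e)² = 15876.0024 → L = 126.0000 → L = 126
check at θ₃=143°: x = 95.9457 (printed 95.9457) ✓

r = 37, L = 126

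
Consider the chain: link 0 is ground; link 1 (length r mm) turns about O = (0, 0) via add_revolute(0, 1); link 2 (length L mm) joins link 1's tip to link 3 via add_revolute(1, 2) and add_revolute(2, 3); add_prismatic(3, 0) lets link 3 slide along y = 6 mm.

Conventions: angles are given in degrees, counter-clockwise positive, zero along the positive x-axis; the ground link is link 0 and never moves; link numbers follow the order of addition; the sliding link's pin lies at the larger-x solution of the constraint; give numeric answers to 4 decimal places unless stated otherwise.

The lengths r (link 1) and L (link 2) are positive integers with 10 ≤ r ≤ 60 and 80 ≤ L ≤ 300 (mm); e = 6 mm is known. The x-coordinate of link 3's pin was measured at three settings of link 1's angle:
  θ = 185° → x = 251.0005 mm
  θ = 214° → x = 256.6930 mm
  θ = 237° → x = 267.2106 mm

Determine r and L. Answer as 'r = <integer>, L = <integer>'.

constraint per measurement: (x − r cos θ)² + (r sin θ − e)² = L²
subtracting the θ₁ and θ₂ equations cancels the r² and L² terms:
r = (x₁² − x₂²) / (2[(x₁cos θ₁ + e sin θ₁) − (x₂cos θ₂ + e sin θ₂)]) = 42.0004 → r = 42
L² = (x₁ − r cos θ₁)² + (r sin θ₁ − e)² = 85848.9883 → L = 293.0000 → L = 293
check at θ₃=237°: x = 267.2106 (printed 267.2106) ✓

r = 42, L = 293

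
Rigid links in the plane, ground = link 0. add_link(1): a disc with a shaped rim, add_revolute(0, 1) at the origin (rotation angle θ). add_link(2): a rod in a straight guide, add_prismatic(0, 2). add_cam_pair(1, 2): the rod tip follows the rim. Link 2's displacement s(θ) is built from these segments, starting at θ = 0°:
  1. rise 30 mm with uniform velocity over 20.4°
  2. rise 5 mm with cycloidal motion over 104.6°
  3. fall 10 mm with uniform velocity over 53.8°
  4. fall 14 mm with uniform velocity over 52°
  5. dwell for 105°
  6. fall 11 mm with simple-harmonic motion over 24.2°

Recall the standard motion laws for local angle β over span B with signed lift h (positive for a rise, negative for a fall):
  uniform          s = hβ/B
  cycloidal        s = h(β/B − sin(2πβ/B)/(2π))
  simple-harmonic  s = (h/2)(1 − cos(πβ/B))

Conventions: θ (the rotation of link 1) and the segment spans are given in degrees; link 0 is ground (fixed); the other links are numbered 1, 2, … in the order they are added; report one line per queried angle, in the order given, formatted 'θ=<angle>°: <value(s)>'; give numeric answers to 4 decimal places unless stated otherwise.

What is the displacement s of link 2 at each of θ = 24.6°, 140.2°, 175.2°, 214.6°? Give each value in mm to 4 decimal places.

segment 1 (0° to 20.4°, uniform, h = 30) is passed completely: s = 0.0000 + (30) = 30.0000
θ = 24.6° falls in segment 2 (20.4° to 125°, cycloidal, h = 5): β = 24.6 − 20.4 = 4.2°, B = 104.6°; Δs = 5·(0.0402 − sin(2π·0.0402)/(2π)) = 0.0021; s = 30.0000 + 0.0021 = 30.0021
segment 2 (20.4° to 125°, cycloidal, h = 5) is passed completely: s = 30.0000 + (5) = 35.0000
θ = 140.2° falls in segment 3 (125° to 178.8°, uniform, h = -10): β = 140.2 − 125 = 15.2°, B = 53.8°; Δs = -10·15.2/53.8 = -2.8253; s = 35.0000 − 2.8253 = 32.1747
θ = 175.2° falls in segment 3 (125° to 178.8°, uniform, h = -10): β = 175.2 − 125 = 50.2°, B = 53.8°; Δs = -10·50.2/53.8 = -9.3309; s = 35.0000 − 9.3309 = 25.6691
segment 3 (125° to 178.8°, uniform, h = -10) is passed completely: s = 35.0000 + (-10) = 25.0000
θ = 214.6° falls in segment 4 (178.8° to 230.8°, uniform, h = -14): β = 214.6 − 178.8 = 35.8°, B = 52°; Δs = -14·35.8/52 = -9.6385; s = 25.0000 − 9.6385 = 15.3615

θ=24.6°: 30.0021
θ=140.2°: 32.1747
θ=175.2°: 25.6691
θ=214.6°: 15.3615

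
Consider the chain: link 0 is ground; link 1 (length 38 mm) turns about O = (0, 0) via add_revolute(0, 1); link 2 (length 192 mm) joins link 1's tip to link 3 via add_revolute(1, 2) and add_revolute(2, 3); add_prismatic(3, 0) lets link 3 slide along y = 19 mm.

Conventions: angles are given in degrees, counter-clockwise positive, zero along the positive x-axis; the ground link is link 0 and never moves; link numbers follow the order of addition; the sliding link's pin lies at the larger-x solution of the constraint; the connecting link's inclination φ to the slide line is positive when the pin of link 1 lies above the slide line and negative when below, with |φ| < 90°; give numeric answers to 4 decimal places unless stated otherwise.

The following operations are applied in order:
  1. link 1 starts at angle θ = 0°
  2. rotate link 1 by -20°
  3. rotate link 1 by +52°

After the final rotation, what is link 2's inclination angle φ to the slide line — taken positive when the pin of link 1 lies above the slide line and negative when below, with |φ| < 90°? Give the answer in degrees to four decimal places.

geometry: r = 38 mm, L = 192 mm, e = 19 mm; θ starts at 0°
rotate link 1 by -20°: θ ← 0° -20° = -20°
rotate link 1 by +52°: θ ← -20° +52° = 32°
h = r sin θ − e = 20.136932 − 19 = 1.136932
sin φ = h / L = 1.136932 / 192 = 0.00592152
φ = arcsin(0.00592152) = 0.339280°

0.3393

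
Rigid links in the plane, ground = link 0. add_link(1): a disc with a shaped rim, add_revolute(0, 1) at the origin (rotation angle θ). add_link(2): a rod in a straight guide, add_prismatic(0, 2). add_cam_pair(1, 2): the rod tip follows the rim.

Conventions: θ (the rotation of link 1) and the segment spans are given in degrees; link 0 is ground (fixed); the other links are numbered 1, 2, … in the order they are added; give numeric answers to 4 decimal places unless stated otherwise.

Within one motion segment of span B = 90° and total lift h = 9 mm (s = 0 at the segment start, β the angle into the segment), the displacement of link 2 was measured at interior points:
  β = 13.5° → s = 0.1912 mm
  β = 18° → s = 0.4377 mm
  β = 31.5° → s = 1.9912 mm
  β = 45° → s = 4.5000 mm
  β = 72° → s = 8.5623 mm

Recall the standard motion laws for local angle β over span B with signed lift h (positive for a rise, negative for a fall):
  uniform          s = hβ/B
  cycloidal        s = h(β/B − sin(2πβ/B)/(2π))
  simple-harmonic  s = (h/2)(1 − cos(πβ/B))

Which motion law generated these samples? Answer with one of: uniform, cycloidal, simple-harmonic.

candidates at β/B = r: uniform s = h·r (linear in β); cycloidal s = h·(r − sin(2πr)/(2π)); simple-harmonic s = (h/2)(1 − cos(πr))
β=13.5°: printed 0.1912 | uniform 1.3500, cycloidal 0.1912, simple-harmonic 0.4905
β=18°: printed 0.4377 | uniform 1.8000, cycloidal 0.4377, simple-harmonic 0.8594
β=31.5°: printed 1.9912 | uniform 3.1500, cycloidal 1.9912, simple-harmonic 2.4570
β=45°: printed 4.5000 | uniform 4.5000, cycloidal 4.5000, simple-harmonic 4.5000
β=72°: printed 8.5623 | uniform 7.2000, cycloidal 8.5623, simple-harmonic 8.1406
only one law matches every sample → cycloidal

cycloidal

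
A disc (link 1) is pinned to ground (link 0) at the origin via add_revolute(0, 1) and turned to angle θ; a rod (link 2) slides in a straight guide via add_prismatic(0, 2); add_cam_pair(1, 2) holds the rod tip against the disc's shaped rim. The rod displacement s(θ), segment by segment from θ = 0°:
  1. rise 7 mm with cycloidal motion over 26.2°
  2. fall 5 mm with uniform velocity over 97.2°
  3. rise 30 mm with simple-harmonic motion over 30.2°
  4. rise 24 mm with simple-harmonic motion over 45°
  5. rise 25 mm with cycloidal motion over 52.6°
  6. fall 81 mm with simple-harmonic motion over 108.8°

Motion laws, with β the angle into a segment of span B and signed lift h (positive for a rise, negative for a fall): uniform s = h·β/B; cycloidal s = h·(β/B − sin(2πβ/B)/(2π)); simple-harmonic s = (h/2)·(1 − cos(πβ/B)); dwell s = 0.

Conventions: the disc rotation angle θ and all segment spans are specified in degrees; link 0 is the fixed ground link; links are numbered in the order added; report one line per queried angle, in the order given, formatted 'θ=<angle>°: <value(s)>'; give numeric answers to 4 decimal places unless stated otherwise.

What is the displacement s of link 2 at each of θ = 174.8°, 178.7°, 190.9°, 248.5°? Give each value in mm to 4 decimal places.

segment 1 (0° to 26.2°, cycloidal, h = 7) is passed completely: s = 0.0000 + (7) = 7.0000
segment 2 (26.2° to 123.4°, uniform, h = -5) is passed completely: s = 7.0000 + (-5) = 2.0000
segment 3 (123.4° to 153.6°, simple-harmonic, h = 30) is passed completely: s = 2.0000 + (30) = 32.0000
θ = 174.8° falls in segment 4 (153.6° to 198.6°, simple-harmonic, h = 24): β = 174.8 − 153.6 = 21.2°, B = 45°; Δs = 24/2·(1 − cos(π·0.4711)) = 10.9124; s = 32.0000 + 10.9124 = 42.9124
θ = 178.7° falls in segment 4 (153.6° to 198.6°, simple-harmonic, h = 24): β = 178.7 − 153.6 = 25.1°, B = 45°; Δs = 24/2·(1 − cos(π·0.5578)) = 14.1662; s = 32.0000 + 14.1662 = 46.1662
θ = 190.9° falls in segment 4 (153.6° to 198.6°, simple-harmonic, h = 24): β = 190.9 − 153.6 = 37.3°, B = 45°; Δs = 24/2·(1 − cos(π·0.8289)) = 22.3075; s = 32.0000 + 22.3075 = 54.3075
segment 4 (153.6° to 198.6°, simple-harmonic, h = 24) is passed completely: s = 32.0000 + (24) = 56.0000
θ = 248.5° falls in segment 5 (198.6° to 251.2°, cycloidal, h = 25): β = 248.5 − 198.6 = 49.9°, B = 52.6°; Δs = 25·(0.9487 − sin(2π·0.9487)/(2π)) = 24.9779; s = 56.0000 + 24.9779 = 80.9779

θ=174.8°: 42.9124
θ=178.7°: 46.1662
θ=190.9°: 54.3075
θ=248.5°: 80.9779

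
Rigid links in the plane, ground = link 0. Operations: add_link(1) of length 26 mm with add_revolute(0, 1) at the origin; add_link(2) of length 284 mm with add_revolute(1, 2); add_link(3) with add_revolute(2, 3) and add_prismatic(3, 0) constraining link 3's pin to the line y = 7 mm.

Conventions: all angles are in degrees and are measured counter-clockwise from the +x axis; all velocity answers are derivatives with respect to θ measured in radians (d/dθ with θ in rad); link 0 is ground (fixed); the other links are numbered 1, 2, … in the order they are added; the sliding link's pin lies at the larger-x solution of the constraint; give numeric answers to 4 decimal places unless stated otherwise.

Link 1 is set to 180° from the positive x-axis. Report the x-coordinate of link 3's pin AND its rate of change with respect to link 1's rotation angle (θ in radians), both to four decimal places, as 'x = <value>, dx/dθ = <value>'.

geometry: r = 26 mm, L = 284 mm, e = 7 mm
crank pin P = (r cos θ, r sin θ) = (-26.000000, 0.000000)
h = r sin θ − e = 0.000000 − 7 = -7.000000
x = r cos θ + √(L² − h²) = -26.000000 + 283.913719 = 257.913719
dx/dθ = −r sin θ − h·r cos θ/√(L² − h²) (θ in radians; h = -7.000000) = -0.641040

x = 257.9137, dx/dθ = -0.6410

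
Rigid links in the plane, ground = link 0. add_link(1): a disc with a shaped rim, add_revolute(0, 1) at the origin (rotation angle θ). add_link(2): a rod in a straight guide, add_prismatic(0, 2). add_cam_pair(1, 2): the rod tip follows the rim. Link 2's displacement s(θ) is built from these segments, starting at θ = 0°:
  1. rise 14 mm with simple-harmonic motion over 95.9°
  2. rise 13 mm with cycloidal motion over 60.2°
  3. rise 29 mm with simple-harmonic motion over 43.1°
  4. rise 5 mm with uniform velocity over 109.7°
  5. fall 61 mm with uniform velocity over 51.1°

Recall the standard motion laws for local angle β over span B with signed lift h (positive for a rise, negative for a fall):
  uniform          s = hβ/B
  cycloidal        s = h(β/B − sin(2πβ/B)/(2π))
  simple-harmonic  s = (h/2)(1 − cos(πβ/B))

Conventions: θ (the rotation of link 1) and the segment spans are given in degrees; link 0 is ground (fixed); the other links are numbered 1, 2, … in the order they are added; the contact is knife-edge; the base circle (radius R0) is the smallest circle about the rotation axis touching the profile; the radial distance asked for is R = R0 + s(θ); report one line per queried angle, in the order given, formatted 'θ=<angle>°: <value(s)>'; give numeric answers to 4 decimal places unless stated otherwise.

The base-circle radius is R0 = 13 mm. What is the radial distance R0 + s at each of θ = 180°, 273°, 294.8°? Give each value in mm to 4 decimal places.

segment 1 (0° to 95.9°, simple-harmonic, h = 14) is passed completely: s = 0.0000 + (14) = 14.0000
segment 2 (95.9° to 156.1°, cycloidal, h = 13) is passed completely: s = 14.0000 + (13) = 27.0000
θ = 180° falls in segment 3 (156.1° to 199.2°, simple-harmonic, h = 29): β = 180 − 156.1 = 23.9°, B = 43.1°; Δs = 29/2·(1 − cos(π·0.5545)) = 16.9716; s = 27.0000 + 16.9716 = 43.9716
segment 3 (156.1° to 199.2°, simple-harmonic, h = 29) is passed completely: s = 27.0000 + (29) = 56.0000
θ = 273° falls in segment 4 (199.2° to 308.9°, uniform, h = 5): β = 273 − 199.2 = 73.8°, B = 109.7°; Δs = 5·73.8/109.7 = 3.3637; s = 56.0000 + 3.3637 = 59.3637
θ = 294.8° falls in segment 4 (199.2° to 308.9°, uniform, h = 5): β = 294.8 − 199.2 = 95.6°, B = 109.7°; Δs = 5·95.6/109.7 = 4.3573; s = 56.0000 + 4.3573 = 60.3573
θ=180°: R = R0 + s = 13 + 43.9716 = 56.9716
θ=273°: R = R0 + s = 13 + 59.3637 = 72.3637
θ=294.8°: R = R0 + s = 13 + 60.3573 = 73.3573

θ=180°: 56.9716
θ=273°: 72.3637
θ=294.8°: 73.3573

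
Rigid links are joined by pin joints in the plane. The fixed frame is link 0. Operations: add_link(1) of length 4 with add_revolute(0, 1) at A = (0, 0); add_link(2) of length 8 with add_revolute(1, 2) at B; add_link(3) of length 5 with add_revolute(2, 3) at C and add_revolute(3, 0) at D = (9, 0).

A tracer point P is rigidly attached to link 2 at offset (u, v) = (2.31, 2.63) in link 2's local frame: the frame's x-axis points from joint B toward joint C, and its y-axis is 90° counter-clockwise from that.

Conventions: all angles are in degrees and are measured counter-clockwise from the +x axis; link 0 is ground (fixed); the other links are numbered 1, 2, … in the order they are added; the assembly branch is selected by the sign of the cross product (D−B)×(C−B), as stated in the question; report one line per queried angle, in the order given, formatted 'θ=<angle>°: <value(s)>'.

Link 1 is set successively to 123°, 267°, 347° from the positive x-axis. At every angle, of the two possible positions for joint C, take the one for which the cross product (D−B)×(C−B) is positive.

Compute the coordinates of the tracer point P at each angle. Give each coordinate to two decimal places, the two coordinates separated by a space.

A=(0,0), D=(9.00,0)
θ=123°: B = A + 4.00·(cos123°, sin123°) = (-2.1786, 3.3547)
θ=123°: |BD| = 11.6711
θ=123°: circle(B,8.00) ∩ circle(D,5.00): a=7.5063, h=2.7668
θ=123°:   candidates: C₊=(5.8063,3.8471) cross=32.291; C₋=(4.2157,-1.4529) cross=-32.291
θ=123°:   branch + wants cross > 0 → take C=(5.8063,3.8471) (cross=32.291)
θ=123°: ex = (C−B)/|BC| = (0.9981,0.0616); ey = (-0.0616,0.9981)
θ=123°: P = B + 2.31·ex + 2.63·ey = (-0.0348,6.1219)
θ=267°: B = A + 4.00·(cos267°, sin267°) = (-0.2093, -3.9945)
θ=267°: |BD| = 10.0383
θ=267°: circle(B,8.00) ∩ circle(D,5.00): a=6.9617, h=3.9414
θ=267°:   candidates: C₊=(4.6091,2.3916) cross=39.565; C₋=(7.7458,-4.8402) cross=-39.565
θ=267°:   branch + wants cross > 0 → take C=(4.6091,2.3916) (cross=39.565)
θ=267°: ex = (C−B)/|BC| = (0.6023,0.7983); ey = (-0.7983,0.6023)
θ=267°: P = B + 2.31·ex + 2.63·ey = (-0.9175,-0.5665)
θ=347°: B = A + 4.00·(cos347°, sin347°) = (3.8975, -0.8998)
θ=347°: |BD| = 5.1813
θ=347°: circle(B,8.00) ∩ circle(D,5.00): a=6.3542, h=4.8605
θ=347°:   candidates: C₊=(9.3110,4.9903) cross=25.183; C₋=(10.9992,-4.5829) cross=-25.183
θ=347°:   branch + wants cross > 0 → take C=(9.3110,4.9903) (cross=25.183)
θ=347°: ex = (C−B)/|BC| = (0.6767,0.7363); ey = (-0.7363,0.6767)
θ=347°: P = B + 2.31·ex + 2.63·ey = (3.5243,2.5807)

θ=123°: -0.03 6.12
θ=267°: -0.92 -0.57
θ=347°: 3.52 2.58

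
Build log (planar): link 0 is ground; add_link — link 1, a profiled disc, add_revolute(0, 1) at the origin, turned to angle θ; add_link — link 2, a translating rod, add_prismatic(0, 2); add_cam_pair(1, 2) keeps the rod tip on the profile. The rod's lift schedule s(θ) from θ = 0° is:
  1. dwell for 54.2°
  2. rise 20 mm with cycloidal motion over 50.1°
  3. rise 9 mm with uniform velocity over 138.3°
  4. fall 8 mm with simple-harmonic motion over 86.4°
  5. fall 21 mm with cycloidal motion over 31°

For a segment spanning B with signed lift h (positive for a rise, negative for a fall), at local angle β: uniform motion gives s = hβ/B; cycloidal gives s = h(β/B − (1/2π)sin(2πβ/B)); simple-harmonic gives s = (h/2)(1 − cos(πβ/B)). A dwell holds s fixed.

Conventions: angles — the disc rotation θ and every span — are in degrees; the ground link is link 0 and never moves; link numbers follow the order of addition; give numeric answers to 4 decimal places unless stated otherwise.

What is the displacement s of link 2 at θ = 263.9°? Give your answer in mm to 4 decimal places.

seg 1 [0°–54.2°] dwell: s stays 0.0000
seg 2 [54.2°–104.3°] cycloidal, h=20: full span → s += 20 → s = 20.0000
seg 3 [104.3°–242.6°] uniform, h=9: full span → s += 9 → s = 29.0000
seg 4 [242.6°–329°] simple-harmonic, h=-8: θ=263.9° here. β=21.3, B=86.4. -8/2·(1 − cos(π·0.2465)) = -1.1409 → s = 27.8591

27.8591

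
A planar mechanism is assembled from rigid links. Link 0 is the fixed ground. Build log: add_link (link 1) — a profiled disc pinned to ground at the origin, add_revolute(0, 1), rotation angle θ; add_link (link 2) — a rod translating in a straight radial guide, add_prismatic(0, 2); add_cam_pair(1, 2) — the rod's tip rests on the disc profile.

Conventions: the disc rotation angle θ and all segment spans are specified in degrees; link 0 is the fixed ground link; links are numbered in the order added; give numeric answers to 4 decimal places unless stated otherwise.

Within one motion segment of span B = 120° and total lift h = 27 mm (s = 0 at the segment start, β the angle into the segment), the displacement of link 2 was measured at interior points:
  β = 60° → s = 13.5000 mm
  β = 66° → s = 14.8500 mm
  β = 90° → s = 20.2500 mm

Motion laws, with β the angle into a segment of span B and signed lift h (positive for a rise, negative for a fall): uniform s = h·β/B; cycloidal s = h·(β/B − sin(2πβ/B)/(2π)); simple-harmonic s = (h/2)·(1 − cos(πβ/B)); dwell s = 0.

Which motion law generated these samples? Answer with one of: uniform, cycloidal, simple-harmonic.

candidates at β/B = r: uniform s = h·r (linear in β); cycloidal s = h·(r − sin(2πr)/(2π)); simple-harmonic s = (h/2)(1 − cos(πr))
β=60°: printed 13.5000 | uniform 13.5000, cycloidal 13.5000, simple-harmonic 13.5000
β=66°: printed 14.8500 | uniform 14.8500, cycloidal 16.1779, simple-harmonic 15.6119
β=90°: printed 20.2500 | uniform 20.2500, cycloidal 24.5472, simple-harmonic 23.0459
only one law matches every sample → uniform

uniform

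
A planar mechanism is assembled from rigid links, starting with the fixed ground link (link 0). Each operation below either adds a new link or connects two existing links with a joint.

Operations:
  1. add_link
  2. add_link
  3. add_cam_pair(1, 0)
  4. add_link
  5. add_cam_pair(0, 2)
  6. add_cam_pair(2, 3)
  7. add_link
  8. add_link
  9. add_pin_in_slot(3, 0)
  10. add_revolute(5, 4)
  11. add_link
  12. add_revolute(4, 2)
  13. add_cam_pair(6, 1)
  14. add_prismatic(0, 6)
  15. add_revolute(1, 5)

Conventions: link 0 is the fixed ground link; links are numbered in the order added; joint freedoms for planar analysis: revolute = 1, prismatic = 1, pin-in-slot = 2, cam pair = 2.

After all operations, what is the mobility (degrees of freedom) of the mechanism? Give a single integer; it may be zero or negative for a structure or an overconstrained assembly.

ground; <1,0,0>
#1 <2,0,0>
#2 <3,0,0>
C:1↔0 J2 <3,0,1>
#3 <4,0,1>
C:0↔2 J2 <4,0,2>
C:2↔3 J2 <4,0,3>
#4 <5,0,3>
#5 <6,0,3>
PS:3↔0 J2 <6,0,4>
R:5↔4 J1 <6,1,4>
#6 <7,1,4>
R:4↔2 J1 <7,2,4>
C:6↔1 J2 <7,2,5>
P:0↔6 J1 <7,3,5>
R:1↔5 J1 <7,4,5>
3×6 − 2×4 − 1×5 = 5

M = 5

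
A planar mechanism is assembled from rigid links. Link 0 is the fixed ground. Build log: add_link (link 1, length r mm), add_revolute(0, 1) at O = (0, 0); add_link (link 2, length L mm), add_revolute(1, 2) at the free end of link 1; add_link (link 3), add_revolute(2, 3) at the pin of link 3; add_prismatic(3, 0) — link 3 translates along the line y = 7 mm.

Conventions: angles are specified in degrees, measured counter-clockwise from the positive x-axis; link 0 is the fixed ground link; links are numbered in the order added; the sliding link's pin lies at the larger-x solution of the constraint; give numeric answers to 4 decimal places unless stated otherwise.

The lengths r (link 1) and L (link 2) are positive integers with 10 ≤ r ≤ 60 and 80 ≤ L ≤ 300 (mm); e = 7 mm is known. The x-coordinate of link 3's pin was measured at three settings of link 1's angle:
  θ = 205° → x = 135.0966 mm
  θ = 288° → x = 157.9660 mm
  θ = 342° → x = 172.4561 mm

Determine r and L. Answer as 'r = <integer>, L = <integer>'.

constraint per measurement: (x − r cos θ)² + (r sin θ − e)² = L²
subtracting the θ₁ and θ₂ equations cancels the r² and L² terms:
r = (x₁² − x₂²) / (2[(x₁cos θ₁ + e sin θ₁) − (x₂cos θ₂ + e sin θ₂)]) = 20.0000 → r = 20
L² = (x₁ − r cos θ₁)² + (r sin θ₁ − e)² = 23715.9885 → L = 154.0000 → L = 154
check at θ₃=342°: x = 172.4561 (printed 172.4561) ✓

r = 20, L = 154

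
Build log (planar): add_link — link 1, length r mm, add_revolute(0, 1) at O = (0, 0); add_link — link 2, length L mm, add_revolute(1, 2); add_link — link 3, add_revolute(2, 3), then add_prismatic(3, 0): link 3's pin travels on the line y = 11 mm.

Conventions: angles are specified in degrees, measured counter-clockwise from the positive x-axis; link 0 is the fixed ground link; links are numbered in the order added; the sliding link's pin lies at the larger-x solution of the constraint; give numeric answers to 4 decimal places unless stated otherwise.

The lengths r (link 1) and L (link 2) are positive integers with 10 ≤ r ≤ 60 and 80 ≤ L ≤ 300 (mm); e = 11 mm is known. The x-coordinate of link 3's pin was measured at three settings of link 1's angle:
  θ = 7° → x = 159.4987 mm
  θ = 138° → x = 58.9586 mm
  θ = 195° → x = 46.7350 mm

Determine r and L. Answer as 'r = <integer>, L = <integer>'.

constraint per measurement: (x − r cos θ)² + (r sin θ − e)² = L²
subtracting the θ₁ and θ₂ equations cancels the r² and L² terms:
r = (x₁² − x₂²) / (2[(x₁cos θ₁ + e sin θ₁) − (x₂cos θ₂ + e sin θ₂)]) = 56.0000 → r = 56
L² = (x₁ − r cos θ₁)² + (r sin θ₁ − e)² = 10815.9923 → L = 104.0000 → L = 104
check at θ₃=195°: x = 46.7350 (printed 46.7350) ✓

r = 56, L = 104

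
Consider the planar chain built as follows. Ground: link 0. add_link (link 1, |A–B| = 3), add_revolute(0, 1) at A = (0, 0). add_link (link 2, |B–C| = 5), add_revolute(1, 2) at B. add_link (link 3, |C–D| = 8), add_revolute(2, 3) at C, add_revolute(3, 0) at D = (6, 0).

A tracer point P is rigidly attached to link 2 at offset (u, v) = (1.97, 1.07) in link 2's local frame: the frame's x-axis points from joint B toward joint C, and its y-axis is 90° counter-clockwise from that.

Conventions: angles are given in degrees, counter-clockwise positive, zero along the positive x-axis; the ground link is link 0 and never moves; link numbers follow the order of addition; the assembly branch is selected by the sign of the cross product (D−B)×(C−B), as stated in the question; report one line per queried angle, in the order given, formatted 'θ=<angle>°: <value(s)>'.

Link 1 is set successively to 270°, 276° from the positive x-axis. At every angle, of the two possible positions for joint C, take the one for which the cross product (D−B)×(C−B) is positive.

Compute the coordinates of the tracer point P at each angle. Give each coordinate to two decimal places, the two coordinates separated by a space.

A=(0,0), D=(6.00,0)
θ=270°: B = A + 3.00·(cos270°, sin270°) = (-0.0000, -3.0000)
θ=270°: |BD| = 6.7082
θ=270°: circle(B,5.00) ∩ circle(D,8.00): a=0.4472, h=4.9800
θ=270°:   candidates: C₊=(-1.8271,1.6542) cross=33.407; C₋=(2.6271,-7.2542) cross=-33.407
θ=270°:   branch + wants cross > 0 → take C=(-1.8271,1.6542) (cross=33.407)
θ=270°: ex = (C−B)/|BC| = (-0.3654,0.9308); ey = (-0.9308,-0.3654)
θ=270°: P = B + 1.97·ex + 1.07·ey = (-1.7159,-1.5572)
θ=276°: B = A + 3.00·(cos276°, sin276°) = (0.3136, -2.9836)
θ=276°: |BD| = 6.4216
θ=276°: circle(B,5.00) ∩ circle(D,8.00): a=0.1742, h=4.9970
θ=276°:   candidates: C₊=(-1.8538,1.5222) cross=32.089; C₋=(2.7895,-7.3275) cross=-32.089
θ=276°:   branch + wants cross > 0 → take C=(-1.8538,1.5222) (cross=32.089)
θ=276°: ex = (C−B)/|BC| = (-0.4335,0.9012); ey = (-0.9012,-0.4335)
θ=276°: P = B + 1.97·ex + 1.07·ey = (-1.5046,-1.6721)

θ=270°: -1.72 -1.56
θ=276°: -1.50 -1.67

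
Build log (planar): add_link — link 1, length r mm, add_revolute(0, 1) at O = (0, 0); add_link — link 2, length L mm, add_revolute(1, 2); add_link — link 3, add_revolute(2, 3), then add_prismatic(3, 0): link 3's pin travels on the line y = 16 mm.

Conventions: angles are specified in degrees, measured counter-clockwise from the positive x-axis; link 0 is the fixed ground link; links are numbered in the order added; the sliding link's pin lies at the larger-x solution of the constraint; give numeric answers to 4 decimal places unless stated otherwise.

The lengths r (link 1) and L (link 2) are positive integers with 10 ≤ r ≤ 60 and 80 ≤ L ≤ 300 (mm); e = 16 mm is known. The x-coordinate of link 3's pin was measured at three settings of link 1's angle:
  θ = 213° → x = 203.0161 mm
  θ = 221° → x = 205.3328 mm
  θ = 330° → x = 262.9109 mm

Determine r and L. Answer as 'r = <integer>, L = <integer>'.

constraint per measurement: (x − r cos θ)² + (r sin θ − e)² = L²
subtracting the θ₁ and θ₂ equations cancels the r² and L² terms:
r = (x₁² − x₂²) / (2[(x₁cos θ₁ + e sin θ₁) − (x₂cos θ₂ + e sin θ₂)]) = 35.0008 → r = 35
L² = (x₁ − r cos θ₁)² + (r sin θ₁ − e)² = 55224.9865 → L = 235.0000 → L = 235
check at θ₃=330°: x = 262.9109 (printed 262.9109) ✓

r = 35, L = 235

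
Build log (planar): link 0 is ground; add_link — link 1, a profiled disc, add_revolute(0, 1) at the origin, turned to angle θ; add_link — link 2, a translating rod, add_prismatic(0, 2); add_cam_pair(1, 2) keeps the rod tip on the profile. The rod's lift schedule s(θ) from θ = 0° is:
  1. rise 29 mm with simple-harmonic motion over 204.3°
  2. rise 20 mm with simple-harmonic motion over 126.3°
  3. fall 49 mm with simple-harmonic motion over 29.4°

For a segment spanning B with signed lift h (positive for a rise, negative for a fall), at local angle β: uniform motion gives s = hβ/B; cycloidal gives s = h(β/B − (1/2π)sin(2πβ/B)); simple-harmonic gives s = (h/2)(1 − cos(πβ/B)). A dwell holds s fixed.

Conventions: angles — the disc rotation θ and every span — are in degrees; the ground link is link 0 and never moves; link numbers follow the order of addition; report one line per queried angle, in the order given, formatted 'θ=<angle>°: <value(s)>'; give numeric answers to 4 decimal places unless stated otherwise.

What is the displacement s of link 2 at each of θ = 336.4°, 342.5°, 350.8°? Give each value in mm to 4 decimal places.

seg 1 [0°–204.3°] simple-harmonic, h=29: full span → s += 29 → s = 29.0000
seg 2 [204.3°–330.6°] simple-harmonic, h=20: full span → s += 20 → s = 49.0000
seg 3 [330.6°–360°] simple-harmonic, h=-49: θ=336.4° here. β=5.8, B=29.4. -49/2·(1 − cos(π·0.1973)) = -4.5567 → s = 44.4433
seg 3 [330.6°–360°] simple-harmonic, h=-49: θ=342.5° here. β=11.9, B=29.4. -49/2·(1 − cos(π·0.4048)) = -17.2785 → s = 31.7215
seg 3 [330.6°–360°] simple-harmonic, h=-49: θ=350.8° here. β=20.2, B=29.4. -49/2·(1 − cos(π·0.6871)) = -38.0842 → s = 10.9158

θ=336.4°: 44.4433
θ=342.5°: 31.7215
θ=350.8°: 10.9158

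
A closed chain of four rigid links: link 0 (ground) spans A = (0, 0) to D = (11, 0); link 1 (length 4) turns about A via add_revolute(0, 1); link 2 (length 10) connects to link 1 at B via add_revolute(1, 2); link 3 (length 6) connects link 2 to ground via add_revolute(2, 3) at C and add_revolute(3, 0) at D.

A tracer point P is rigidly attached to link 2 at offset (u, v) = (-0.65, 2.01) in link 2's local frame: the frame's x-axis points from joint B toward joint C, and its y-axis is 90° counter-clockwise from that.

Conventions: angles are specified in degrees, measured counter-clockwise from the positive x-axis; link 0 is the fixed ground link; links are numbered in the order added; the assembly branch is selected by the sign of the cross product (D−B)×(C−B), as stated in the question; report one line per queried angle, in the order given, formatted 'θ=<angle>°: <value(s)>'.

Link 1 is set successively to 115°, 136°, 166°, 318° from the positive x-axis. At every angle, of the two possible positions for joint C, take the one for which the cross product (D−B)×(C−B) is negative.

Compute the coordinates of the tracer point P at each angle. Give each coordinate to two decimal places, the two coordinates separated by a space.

A=(0,0), D=(11.00,0)
θ=115°: B = A + 4.00·(cos115°, sin115°) = (-1.6905, 3.6252)
θ=115°: |BD| = 13.1981
θ=115°: circle(B,10.00) ∩ circle(D,6.00): a=9.0236, h=4.3097
θ=115°:   candidates: C₊=(8.1699,5.2906) cross=56.880; C₋=(5.8023,-2.9973) cross=-56.880
θ=115°:   branch - wants cross < 0 → take C=(5.8023,-2.9973) (cross=-56.880)
θ=115°: ex = (C−B)/|BC| = (0.7493,-0.6623); ey = (0.6623,0.7493)
θ=115°: P = B + -0.65·ex + 2.01·ey = (-0.8464,5.5617)
θ=136°: B = A + 4.00·(cos136°, sin136°) = (-2.8774, 2.7786)
θ=136°: |BD| = 14.1528
θ=136°: circle(B,10.00) ∩ circle(D,6.00): a=9.3374, h=3.5794
θ=136°:   candidates: C₊=(6.9811,4.4552) cross=50.659; C₋=(5.5756,-2.5643) cross=-50.659
θ=136°:   branch - wants cross < 0 → take C=(5.5756,-2.5643) (cross=-50.659)
θ=136°: ex = (C−B)/|BC| = (0.8453,-0.5343); ey = (0.5343,0.8453)
θ=136°: P = B + -0.65·ex + 2.01·ey = (-2.3529,4.8250)
θ=166°: B = A + 4.00·(cos166°, sin166°) = (-3.8812, 0.9677)
θ=166°: |BD| = 14.9126
θ=166°: circle(B,10.00) ∩ circle(D,6.00): a=9.6021, h=2.7926
θ=166°:   candidates: C₊=(5.8819,3.1314) cross=41.646; C₋=(5.5195,-2.4422) cross=-41.646
θ=166°:   branch - wants cross < 0 → take C=(5.5195,-2.4422) (cross=-41.646)
θ=166°: ex = (C−B)/|BC| = (0.9401,-0.3410); ey = (0.3410,0.9401)
θ=166°: P = B + -0.65·ex + 2.01·ey = (-3.8068,3.0789)
θ=318°: B = A + 4.00·(cos318°, sin318°) = (2.9726, -2.6765)
θ=318°: |BD| = 8.4619
θ=318°: circle(B,10.00) ∩ circle(D,6.00): a=8.0126, h=5.9832
θ=318°:   candidates: C₊=(8.6813,5.5339) cross=50.629; C₋=(12.4663,-5.8181) cross=-50.629
θ=318°:   branch - wants cross < 0 → take C=(12.4663,-5.8181) (cross=-50.629)
θ=318°: ex = (C−B)/|BC| = (0.9494,-0.3142); ey = (0.3142,0.9494)
θ=318°: P = B + -0.65·ex + 2.01·ey = (2.9869,-0.5641)

θ=115°: -0.85 5.56
θ=136°: -2.35 4.82
θ=166°: -3.81 3.08
θ=318°: 2.99 -0.56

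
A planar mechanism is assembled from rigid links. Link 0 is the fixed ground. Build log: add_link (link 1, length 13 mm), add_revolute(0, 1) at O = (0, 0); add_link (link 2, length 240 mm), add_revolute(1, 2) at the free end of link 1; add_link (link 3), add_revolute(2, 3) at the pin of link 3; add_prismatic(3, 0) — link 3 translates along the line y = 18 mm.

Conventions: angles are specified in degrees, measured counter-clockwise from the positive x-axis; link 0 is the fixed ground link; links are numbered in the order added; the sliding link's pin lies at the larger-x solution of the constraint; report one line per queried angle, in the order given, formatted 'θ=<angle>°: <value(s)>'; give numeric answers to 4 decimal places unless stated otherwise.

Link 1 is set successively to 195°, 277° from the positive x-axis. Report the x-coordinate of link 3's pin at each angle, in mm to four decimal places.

geometry: r = 13 mm, L = 240 mm, e = 18 mm
θ=195°: crank pin P = (r cos θ, r sin θ) = (-12.557036, -3.364648)
θ=195°: h = r sin θ − e = -3.364648 − 18 = -21.364648
θ=195°: x = r cos θ + √(L² − h²) = -12.557036 + 239.047175 = 226.490139
θ=277°: crank pin P = (r cos θ, r sin θ) = (1.584301, -12.903100)
θ=277°: h = r sin θ − e = -12.903100 − 18 = -30.903100
θ=277°: x = r cos θ + √(L² − h²) = 1.584301 + 238.002097 = 239.586399

θ=195°: 226.4901
θ=277°: 239.5864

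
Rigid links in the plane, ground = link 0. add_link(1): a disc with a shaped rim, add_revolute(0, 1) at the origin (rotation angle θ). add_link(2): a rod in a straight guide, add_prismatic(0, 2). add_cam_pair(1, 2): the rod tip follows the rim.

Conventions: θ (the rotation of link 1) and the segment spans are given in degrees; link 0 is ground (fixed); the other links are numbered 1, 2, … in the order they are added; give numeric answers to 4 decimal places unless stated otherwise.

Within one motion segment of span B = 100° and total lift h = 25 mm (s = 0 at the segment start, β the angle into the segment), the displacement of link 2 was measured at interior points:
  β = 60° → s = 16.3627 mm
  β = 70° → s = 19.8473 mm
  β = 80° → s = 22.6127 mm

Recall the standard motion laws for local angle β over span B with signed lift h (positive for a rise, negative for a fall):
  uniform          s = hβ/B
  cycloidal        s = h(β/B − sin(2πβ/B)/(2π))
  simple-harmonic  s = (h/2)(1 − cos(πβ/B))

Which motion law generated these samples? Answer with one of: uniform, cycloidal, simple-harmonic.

candidates at β/B = r: uniform s = h·r (linear in β); cycloidal s = h·(r − sin(2πr)/(2π)); simple-harmonic s = (h/2)(1 − cos(πr))
β=60°: printed 16.3627 | uniform 15.0000, cycloidal 17.3387, simple-harmonic 16.3627
β=70°: printed 19.8473 | uniform 17.5000, cycloidal 21.2841, simple-harmonic 19.8473
β=80°: printed 22.6127 | uniform 20.0000, cycloidal 23.7841, simple-harmonic 22.6127
only one law matches every sample → simple-harmonic

simple-harmonic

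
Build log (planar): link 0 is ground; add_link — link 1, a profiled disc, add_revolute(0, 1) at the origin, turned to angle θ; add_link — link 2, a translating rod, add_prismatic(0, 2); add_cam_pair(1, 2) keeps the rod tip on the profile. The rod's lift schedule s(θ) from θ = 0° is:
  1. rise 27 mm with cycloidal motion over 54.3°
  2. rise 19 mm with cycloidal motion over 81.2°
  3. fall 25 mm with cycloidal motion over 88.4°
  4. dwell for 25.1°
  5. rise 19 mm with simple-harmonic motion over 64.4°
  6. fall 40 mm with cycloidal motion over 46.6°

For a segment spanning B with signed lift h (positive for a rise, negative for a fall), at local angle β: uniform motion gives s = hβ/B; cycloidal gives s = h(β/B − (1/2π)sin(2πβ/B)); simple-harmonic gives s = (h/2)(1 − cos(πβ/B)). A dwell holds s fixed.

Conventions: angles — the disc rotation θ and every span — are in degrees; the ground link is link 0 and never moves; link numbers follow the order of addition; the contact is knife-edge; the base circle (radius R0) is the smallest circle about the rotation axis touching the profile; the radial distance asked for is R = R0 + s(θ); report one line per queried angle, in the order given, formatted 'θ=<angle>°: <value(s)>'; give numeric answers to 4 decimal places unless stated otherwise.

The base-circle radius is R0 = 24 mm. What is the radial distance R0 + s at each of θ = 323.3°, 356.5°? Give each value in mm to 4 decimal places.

seg 1 [0°–54.3°] cycloidal, h=27: full span → s += 27 → s = 27.0000
seg 2 [54.3°–135.5°] cycloidal, h=19: full span → s += 19 → s = 46.0000
seg 3 [135.5°–223.9°] cycloidal, h=-25: full span → s += -25 → s = 21.0000
seg 4 [223.9°–249°] dwell: s stays 21.0000
seg 5 [249°–313.4°] simple-harmonic, h=19: full span → s += 19 → s = 40.0000
seg 6 [313.4°–360°] cycloidal, h=-40: θ=323.3° here. β=9.9, B=46.6. -40·(0.2124 − sin(2π·0.2124)/(2π)) = -2.3081 → s = 37.6919
seg 6 [313.4°–360°] cycloidal, h=-40: θ=356.5° here. β=43.1, B=46.6. -40·(0.9249 − sin(2π·0.9249)/(2π)) = -39.8897 → s = 0.1103
θ=323.3°: R = R0 + s = 24 + 37.6919 = 61.6919
θ=356.5°: R = R0 + s = 24 + 0.1103 = 24.1103

θ=323.3°: 61.6919
θ=356.5°: 24.1103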